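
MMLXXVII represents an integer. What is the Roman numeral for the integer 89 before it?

MMLXXVII = 2077
2077 - 89 = 1988

MCMLXXXVIII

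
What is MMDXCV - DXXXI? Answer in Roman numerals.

MMDXCV = 2595
DXXXI = 531
2595 - 531 = 2064

MMLXIV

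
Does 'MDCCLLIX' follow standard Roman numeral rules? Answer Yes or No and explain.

'MDCCLLIX': L should not appear more than once

No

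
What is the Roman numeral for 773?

Convert 773 to Roman numerals:
  773 contains 1×500 (D)
  273 contains 2×100 (CC)
  73 contains 1×50 (L)
  23 contains 2×10 (XX)
  3 contains 3×1 (III)

DCCLXXIII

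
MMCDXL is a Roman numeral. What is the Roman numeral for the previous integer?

MMCDXL = 2440; previous is 2439

MMCDXXXIX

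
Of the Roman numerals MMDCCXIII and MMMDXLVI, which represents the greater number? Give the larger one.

MMDCCXIII = 2713
MMMDXLVI = 3546
3546 is larger

MMMDXLVI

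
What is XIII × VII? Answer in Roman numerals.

XIII = 13
VII = 7
13 × 7 = 91

XCI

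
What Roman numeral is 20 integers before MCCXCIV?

MCCXCIV = 1294
1294 - 20 = 1274

MCCLXXIV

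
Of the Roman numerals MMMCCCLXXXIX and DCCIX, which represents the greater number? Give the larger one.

MMMCCCLXXXIX = 3389
DCCIX = 709
3389 is larger

MMMCCCLXXXIX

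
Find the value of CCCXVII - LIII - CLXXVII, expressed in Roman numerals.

CCCXVII = 317, LIII = 53, CLXXVII = 177
317 - 53 = 264
264 - 177 = 87

LXXXVII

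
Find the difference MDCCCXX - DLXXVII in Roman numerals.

MDCCCXX = 1820
DLXXVII = 577
1820 - 577 = 1243

MCCXLIII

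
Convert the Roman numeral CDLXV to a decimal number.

CDLXV: CD=400, L=50, X=10, V=5
400 + 50 + 10 + 5 = 465

465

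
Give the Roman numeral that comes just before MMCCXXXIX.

MMCCXXXIX = 2239; previous is 2238

MMCCXXXVIII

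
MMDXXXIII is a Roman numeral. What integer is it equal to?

MMDXXXIII: M=1000, M=1000, D=500, X=10, X=10, X=10, I=1, I=1, I=1
1000 + 1000 + 500 + 10 + 10 + 10 + 1 + 1 + 1 = 2533

2533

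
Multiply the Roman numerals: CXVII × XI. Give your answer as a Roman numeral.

CXVII = 117
XI = 11
117 × 11 = 1287

MCCLXXXVII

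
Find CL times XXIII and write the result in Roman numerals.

CL = 150
XXIII = 23
150 × 23 = 3450

MMMCDL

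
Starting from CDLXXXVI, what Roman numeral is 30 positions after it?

CDLXXXVI = 486
486 + 30 = 516

DXVI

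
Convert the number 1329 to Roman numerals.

Convert 1329 to Roman numerals:
  1329 contains 1×1000 (M)
  329 contains 3×100 (CCC)
  29 contains 2×10 (XX)
  9 contains 1×9 (IX)

MCCCXXIX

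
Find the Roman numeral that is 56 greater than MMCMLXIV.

MMCMLXIV = 2964
2964 + 56 = 3020

MMMXX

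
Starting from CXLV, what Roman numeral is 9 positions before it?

CXLV = 145
145 - 9 = 136

CXXXVI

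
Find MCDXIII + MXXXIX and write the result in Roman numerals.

MCDXIII = 1413
MXXXIX = 1039
1413 + 1039 = 2452

MMCDLII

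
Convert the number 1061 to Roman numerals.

Convert 1061 to Roman numerals:
  1061 contains 1×1000 (M)
  61 contains 1×50 (L)
  11 contains 1×10 (X)
  1 contains 1×1 (I)

MLXI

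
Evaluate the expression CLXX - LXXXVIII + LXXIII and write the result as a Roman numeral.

CLXX = 170, LXXXVIII = 88, LXXIII = 73
170 - 88 = 82
82 + 73 = 155

CLV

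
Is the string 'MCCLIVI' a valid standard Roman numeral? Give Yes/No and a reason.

'MCCLIVI': I cannot come right after the subtractive pair IV: once I is subtracted in IV, the next symbol must be smaller than I

No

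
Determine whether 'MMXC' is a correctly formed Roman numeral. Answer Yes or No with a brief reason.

'MMXC': Check the rules: uses only the symbols I, V, X, L, C, D, M; no symbol is repeated more than three times in a row; V, L and D each appear at most once; the only place a smaller symbol precedes a larger one is the allowed subtractive pair XC, the symbol right after such a pair (if any) is smaller than the pair's first symbol, and otherwise the values never increase from left to right. Value: M (1000) + M (1000) + XC (90) = 2090. So it is a valid standard Roman numeral.

Yes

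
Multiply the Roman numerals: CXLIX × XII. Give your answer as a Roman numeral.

CXLIX = 149
XII = 12
149 × 12 = 1788

MDCCLXXXVIII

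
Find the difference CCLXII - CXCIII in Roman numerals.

CCLXII = 262
CXCIII = 193
262 - 193 = 69

LXIX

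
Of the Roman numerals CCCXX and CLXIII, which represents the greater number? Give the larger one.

CCCXX = 320
CLXIII = 163
320 is larger

CCCXX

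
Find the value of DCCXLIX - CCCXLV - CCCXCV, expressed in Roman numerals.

DCCXLIX = 749, CCCXLV = 345, CCCXCV = 395
749 - 345 = 404
404 - 395 = 9

IX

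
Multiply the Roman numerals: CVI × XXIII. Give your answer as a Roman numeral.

CVI = 106
XXIII = 23
106 × 23 = 2438

MMCDXXXVIII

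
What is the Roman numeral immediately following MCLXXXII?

MCLXXXII = 1182; next is 1183

MCLXXXIII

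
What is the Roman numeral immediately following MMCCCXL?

MMCCCXL = 2340, so the next integer is 2340 + 1 = 2341

MMCCCXLI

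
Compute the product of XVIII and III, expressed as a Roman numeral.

XVIII = 18
III = 3
18 × 3 = 54

LIV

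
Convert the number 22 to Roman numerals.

Convert 22 to Roman numerals:
  22 contains 2×10 (XX)
  2 contains 2×1 (II)

XXII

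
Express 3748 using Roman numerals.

Convert 3748 to Roman numerals:
  3748 contains 3×1000 (MMM)
  748 contains 1×500 (D)
  248 contains 2×100 (CC)
  48 contains 1×40 (XL)
  8 contains 1×5 (V)
  3 contains 3×1 (III)

MMMDCCXLVIII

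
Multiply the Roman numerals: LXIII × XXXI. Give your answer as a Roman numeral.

LXIII = 63
XXXI = 31
63 × 31 = 1953

MCMLIII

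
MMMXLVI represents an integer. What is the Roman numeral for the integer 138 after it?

MMMXLVI = 3046
3046 + 138 = 3184

MMMCLXXXIV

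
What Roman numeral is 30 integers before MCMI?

MCMI = 1901
1901 - 30 = 1871

MDCCCLXXI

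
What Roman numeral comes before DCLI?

DCLI = 651; previous is 650

DCL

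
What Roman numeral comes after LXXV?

LXXV = 75, so the next integer is 75 + 1 = 76

LXXVI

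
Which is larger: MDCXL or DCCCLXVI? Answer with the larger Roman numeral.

MDCXL = 1640
DCCCLXVI = 866
1640 is larger

MDCXL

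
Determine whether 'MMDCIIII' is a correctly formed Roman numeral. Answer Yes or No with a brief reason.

'MMDCIIII': More than 3 consecutive I's

No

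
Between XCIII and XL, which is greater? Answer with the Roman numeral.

XCIII = 93
XL = 40
93 is larger

XCIII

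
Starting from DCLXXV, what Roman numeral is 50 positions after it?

DCLXXV = 675
675 + 50 = 725

DCCXXV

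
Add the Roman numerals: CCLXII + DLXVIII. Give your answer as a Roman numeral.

CCLXII = 262
DLXVIII = 568
262 + 568 = 830

DCCCXXX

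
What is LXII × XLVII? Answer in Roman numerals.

LXII = 62
XLVII = 47
62 × 47 = 2914

MMCMXIV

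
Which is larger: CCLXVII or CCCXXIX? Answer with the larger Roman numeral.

CCLXVII = 267
CCCXXIX = 329
329 is larger

CCCXXIX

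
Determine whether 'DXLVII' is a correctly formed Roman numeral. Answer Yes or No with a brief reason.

'DXLVII': Check the rules: uses only the symbols I, V, X, L, C, D, M; no symbol is repeated more than three times in a row; V, L and D each appear at most once; the only place a smaller symbol precedes a larger one is the allowed subtractive pair XL, the symbol right after such a pair (if any) is smaller than the pair's first symbol, and otherwise the values never increase from left to right. Value: D (500) + XL (40) + V (5) + I (1) + I (1) = 547. So it is a valid standard Roman numeral.

Yes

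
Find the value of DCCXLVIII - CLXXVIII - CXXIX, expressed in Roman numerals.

DCCXLVIII = 748, CLXXVIII = 178, CXXIX = 129
748 - 178 = 570
570 - 129 = 441

CDXLI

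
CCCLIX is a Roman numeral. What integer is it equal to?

CCCLIX: C=100, C=100, C=100, L=50, IX=9
100 + 100 + 100 + 50 + 9 = 359

359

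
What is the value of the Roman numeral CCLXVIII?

CCLXVIII: C=100, C=100, L=50, X=10, V=5, I=1, I=1, I=1
100 + 100 + 50 + 10 + 5 + 1 + 1 + 1 = 268

268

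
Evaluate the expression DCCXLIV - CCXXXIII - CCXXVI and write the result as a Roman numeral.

DCCXLIV = 744, CCXXXIII = 233, CCXXVI = 226
744 - 233 = 511
511 - 226 = 285

CCLXXXV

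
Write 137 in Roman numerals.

Convert 137 to Roman numerals:
  137 contains 1×100 (C)
  37 contains 3×10 (XXX)
  7 contains 1×5 (V)
  2 contains 2×1 (II)

CXXXVII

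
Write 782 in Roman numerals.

Convert 782 to Roman numerals:
  782 contains 1×500 (D)
  282 contains 2×100 (CC)
  82 contains 1×50 (L)
  32 contains 3×10 (XXX)
  2 contains 2×1 (II)

DCCLXXXII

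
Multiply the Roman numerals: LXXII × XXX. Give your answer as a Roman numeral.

LXXII = 72
XXX = 30
72 × 30 = 2160

MMCLX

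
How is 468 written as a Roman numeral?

Convert 468 to Roman numerals:
  468 contains 1×400 (CD)
  68 contains 1×50 (L)
  18 contains 1×10 (X)
  8 contains 1×5 (V)
  3 contains 3×1 (III)

CDLXVIII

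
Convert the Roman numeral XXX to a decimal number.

XXX: X=10, X=10, X=10
10 + 10 + 10 = 30

30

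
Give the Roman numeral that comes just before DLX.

DLX = 560; previous is 559

DLIX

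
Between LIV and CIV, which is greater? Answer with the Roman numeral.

LIV = 54
CIV = 104
104 is larger

CIV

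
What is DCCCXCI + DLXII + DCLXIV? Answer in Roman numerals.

DCCCXCI = 891, DLXII = 562, DCLXIV = 664
891 + 562 = 1453
1453 + 664 = 2117

MMCXVII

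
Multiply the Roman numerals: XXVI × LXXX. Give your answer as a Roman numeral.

XXVI = 26
LXXX = 80
26 × 80 = 2080

MMLXXX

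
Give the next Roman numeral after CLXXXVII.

CLXXXVII = 187; next is 188

CLXXXVIII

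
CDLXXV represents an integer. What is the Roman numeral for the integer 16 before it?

CDLXXV = 475
475 - 16 = 459

CDLIX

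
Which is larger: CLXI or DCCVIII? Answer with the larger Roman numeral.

CLXI = 161
DCCVIII = 708
708 is larger

DCCVIII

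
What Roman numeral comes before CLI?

CLI = 151; previous is 150

CL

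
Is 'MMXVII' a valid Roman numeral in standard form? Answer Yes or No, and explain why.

'MMXVII': Check the rules: uses only the symbols I, V, X, L, C, D, M; no symbol is repeated more than three times in a row; V, L and D each appear at most once; no smaller symbol precedes a larger one (values never increase from left to right). Value: M (1000) + M (1000) + X (10) + V (5) + I (1) + I (1) = 2017. So it is a valid standard Roman numeral.

Yes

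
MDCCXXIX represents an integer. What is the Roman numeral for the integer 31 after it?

MDCCXXIX = 1729
1729 + 31 = 1760

MDCCLX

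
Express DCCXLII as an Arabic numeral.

DCCXLII: D=500, C=100, C=100, XL=40, I=1, I=1
500 + 100 + 100 + 40 + 1 + 1 = 742

742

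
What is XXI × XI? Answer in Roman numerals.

XXI = 21
XI = 11
21 × 11 = 231

CCXXXI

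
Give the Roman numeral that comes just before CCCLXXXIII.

CCCLXXXIII = 383; previous is 382

CCCLXXXII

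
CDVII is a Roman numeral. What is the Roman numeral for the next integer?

CDVII = 407, so the next integer is 407 + 1 = 408

CDVIII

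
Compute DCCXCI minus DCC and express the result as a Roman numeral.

DCCXCI = 791
DCC = 700
791 - 700 = 91

XCI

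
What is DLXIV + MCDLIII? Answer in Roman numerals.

DLXIV = 564
MCDLIII = 1453
564 + 1453 = 2017

MMXVII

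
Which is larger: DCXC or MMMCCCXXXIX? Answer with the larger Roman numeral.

DCXC = 690
MMMCCCXXXIX = 3339
3339 is larger

MMMCCCXXXIX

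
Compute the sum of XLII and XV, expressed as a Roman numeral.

XLII = 42
XV = 15
42 + 15 = 57

LVII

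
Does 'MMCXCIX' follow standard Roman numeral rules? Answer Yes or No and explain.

'MMCXCIX': Check the rules: uses only the symbols I, V, X, L, C, D, M; no symbol is repeated more than three times in a row; V, L and D each appear at most once; the only places a smaller symbol precedes a larger one are the allowed subtractive pairs XC, IX, the symbol right after such a pair (if any) is smaller than the pair's first symbol, and otherwise the values never increase from left to right. Value: M (1000) + M (1000) + C (100) + XC (90) + IX (9) = 2199. So it is a valid standard Roman numeral.

Yes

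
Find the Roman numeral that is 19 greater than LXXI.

LXXI = 71
71 + 19 = 90

XC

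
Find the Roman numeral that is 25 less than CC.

CC = 200
200 - 25 = 175

CLXXV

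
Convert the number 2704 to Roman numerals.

Convert 2704 to Roman numerals:
  2704 contains 2×1000 (MM)
  704 contains 1×500 (D)
  204 contains 2×100 (CC)
  4 contains 1×4 (IV)

MMDCCIV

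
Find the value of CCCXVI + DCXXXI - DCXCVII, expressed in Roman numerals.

CCCXVI = 316, DCXXXI = 631, DCXCVII = 697
316 + 631 = 947
947 - 697 = 250

CCL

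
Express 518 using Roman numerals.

Convert 518 to Roman numerals:
  518 contains 1×500 (D)
  18 contains 1×10 (X)
  8 contains 1×5 (V)
  3 contains 3×1 (III)

DXVIII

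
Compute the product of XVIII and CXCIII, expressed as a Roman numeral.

XVIII = 18
CXCIII = 193
18 × 193 = 3474

MMMCDLXXIV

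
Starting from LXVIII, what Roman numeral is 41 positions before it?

LXVIII = 68
68 - 41 = 27

XXVII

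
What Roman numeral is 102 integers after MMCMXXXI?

MMCMXXXI = 2931
2931 + 102 = 3033

MMMXXXIII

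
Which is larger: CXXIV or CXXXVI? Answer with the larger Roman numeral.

CXXIV = 124
CXXXVI = 136
136 is larger

CXXXVI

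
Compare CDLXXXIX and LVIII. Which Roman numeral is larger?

CDLXXXIX = 489
LVIII = 58
489 is larger

CDLXXXIX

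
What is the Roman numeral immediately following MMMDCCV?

MMMDCCV = 3705; next is 3706

MMMDCCVI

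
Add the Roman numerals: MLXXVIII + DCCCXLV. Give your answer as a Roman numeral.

MLXXVIII = 1078
DCCCXLV = 845
1078 + 845 = 1923

MCMXXIII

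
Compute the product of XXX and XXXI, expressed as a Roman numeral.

XXX = 30
XXXI = 31
30 × 31 = 930

CMXXX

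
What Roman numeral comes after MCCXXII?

MCCXXII = 1222, so the next integer is 1222 + 1 = 1223

MCCXXIII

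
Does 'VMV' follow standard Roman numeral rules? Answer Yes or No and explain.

'VMV': V should not appear more than once

No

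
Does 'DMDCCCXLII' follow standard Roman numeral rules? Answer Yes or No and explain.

'DMDCCCXLII': D should not appear more than once

No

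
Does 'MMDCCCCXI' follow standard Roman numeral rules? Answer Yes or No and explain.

'MMDCCCCXI': More than 3 consecutive C's

No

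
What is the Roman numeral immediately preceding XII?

XII = 12, so the previous integer is 12 - 1 = 11

XI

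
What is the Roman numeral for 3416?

Convert 3416 to Roman numerals:
  3416 contains 3×1000 (MMM)
  416 contains 1×400 (CD)
  16 contains 1×10 (X)
  6 contains 1×5 (V)
  1 contains 1×1 (I)

MMMCDXVI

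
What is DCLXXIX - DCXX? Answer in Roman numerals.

DCLXXIX = 679
DCXX = 620
679 - 620 = 59

LIX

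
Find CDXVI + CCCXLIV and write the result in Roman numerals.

CDXVI = 416
CCCXLIV = 344
416 + 344 = 760

DCCLX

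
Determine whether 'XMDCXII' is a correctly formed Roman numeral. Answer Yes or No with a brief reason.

'XMDCXII': Invalid subtractive combination: XM

No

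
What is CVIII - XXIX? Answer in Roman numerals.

CVIII = 108
XXIX = 29
108 - 29 = 79

LXXIX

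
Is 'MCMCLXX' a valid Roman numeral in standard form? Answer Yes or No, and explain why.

'MCMCLXX': C cannot come right after the subtractive pair CM: once C is subtracted in CM, the next symbol must be smaller than C

No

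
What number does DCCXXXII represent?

DCCXXXII: D=500, C=100, C=100, X=10, X=10, X=10, I=1, I=1
500 + 100 + 100 + 10 + 10 + 10 + 1 + 1 = 732

732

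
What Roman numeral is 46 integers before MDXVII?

MDXVII = 1517
1517 - 46 = 1471

MCDLXXI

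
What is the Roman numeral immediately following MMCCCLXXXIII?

MMCCCLXXXIII = 2383, so the next integer is 2383 + 1 = 2384

MMCCCLXXXIV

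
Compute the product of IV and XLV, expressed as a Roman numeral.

IV = 4
XLV = 45
4 × 45 = 180

CLXXX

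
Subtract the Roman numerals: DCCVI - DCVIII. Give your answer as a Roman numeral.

DCCVI = 706
DCVIII = 608
706 - 608 = 98

XCVIII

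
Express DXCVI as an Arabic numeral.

DXCVI: D=500, XC=90, V=5, I=1
500 + 90 + 5 + 1 = 596

596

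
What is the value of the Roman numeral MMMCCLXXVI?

MMMCCLXXVI: M=1000, M=1000, M=1000, C=100, C=100, L=50, X=10, X=10, V=5, I=1
1000 + 1000 + 1000 + 100 + 100 + 50 + 10 + 10 + 5 + 1 = 3276

3276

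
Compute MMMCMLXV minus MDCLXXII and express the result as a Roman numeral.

MMMCMLXV = 3965
MDCLXXII = 1672
3965 - 1672 = 2293

MMCCXCIII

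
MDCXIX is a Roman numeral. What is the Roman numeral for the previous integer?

MDCXIX = 1619, so the previous integer is 1619 - 1 = 1618

MDCXVIII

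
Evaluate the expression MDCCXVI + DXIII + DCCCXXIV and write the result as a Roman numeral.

MDCCXVI = 1716, DXIII = 513, DCCCXXIV = 824
1716 + 513 = 2229
2229 + 824 = 3053

MMMLIII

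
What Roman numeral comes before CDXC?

CDXC = 490; previous is 489

CDLXXXIX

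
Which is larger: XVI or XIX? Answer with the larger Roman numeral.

XVI = 16
XIX = 19
19 is larger

XIX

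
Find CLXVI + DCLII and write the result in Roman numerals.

CLXVI = 166
DCLII = 652
166 + 652 = 818

DCCCXVIII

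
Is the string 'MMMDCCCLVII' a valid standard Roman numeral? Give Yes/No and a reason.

'MMMDCCCLVII': Check the rules: uses only the symbols I, V, X, L, C, D, M; no symbol is repeated more than three times in a row; V, L and D each appear at most once; no smaller symbol precedes a larger one (values never increase from left to right). Value: M (1000) + M (1000) + M (1000) + D (500) + C (100) + C (100) + C (100) + L (50) + V (5) + I (1) + I (1) = 3857. So it is a valid standard Roman numeral.

Yes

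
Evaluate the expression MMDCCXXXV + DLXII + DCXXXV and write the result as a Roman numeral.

MMDCCXXXV = 2735, DLXII = 562, DCXXXV = 635
2735 + 562 = 3297
3297 + 635 = 3932

MMMCMXXXII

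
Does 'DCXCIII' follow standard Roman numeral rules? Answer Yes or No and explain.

'DCXCIII': Check the rules: uses only the symbols I, V, X, L, C, D, M; no symbol is repeated more than three times in a row; V, L and D each appear at most once; the only place a smaller symbol precedes a larger one is the allowed subtractive pair XC, the symbol right after such a pair (if any) is smaller than the pair's first symbol, and otherwise the values never increase from left to right. Value: D (500) + C (100) + XC (90) + I (1) + I (1) + I (1) = 693. So it is a valid standard Roman numeral.

Yes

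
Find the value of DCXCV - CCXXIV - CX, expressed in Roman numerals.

DCXCV = 695, CCXXIV = 224, CX = 110
695 - 224 = 471
471 - 110 = 361

CCCLXI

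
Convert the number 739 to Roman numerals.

Convert 739 to Roman numerals:
  739 contains 1×500 (D)
  239 contains 2×100 (CC)
  39 contains 3×10 (XXX)
  9 contains 1×9 (IX)

DCCXXXIX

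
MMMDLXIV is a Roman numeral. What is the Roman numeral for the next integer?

MMMDLXIV = 3564, so the next integer is 3564 + 1 = 3565

MMMDLXV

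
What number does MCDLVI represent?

MCDLVI: M=1000, CD=400, L=50, V=5, I=1
1000 + 400 + 50 + 5 + 1 = 1456

1456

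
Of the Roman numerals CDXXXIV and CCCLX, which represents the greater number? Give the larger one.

CDXXXIV = 434
CCCLX = 360
434 is larger

CDXXXIV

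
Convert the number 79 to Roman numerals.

Convert 79 to Roman numerals:
  79 contains 1×50 (L)
  29 contains 2×10 (XX)
  9 contains 1×9 (IX)

LXXIX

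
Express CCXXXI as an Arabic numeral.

CCXXXI: C=100, C=100, X=10, X=10, X=10, I=1
100 + 100 + 10 + 10 + 10 + 1 = 231

231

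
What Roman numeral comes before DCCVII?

DCCVII = 707, so the previous integer is 707 - 1 = 706

DCCVI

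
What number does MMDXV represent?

MMDXV: M=1000, M=1000, D=500, X=10, V=5
1000 + 1000 + 500 + 10 + 5 = 2515

2515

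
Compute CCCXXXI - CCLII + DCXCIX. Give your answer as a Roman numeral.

CCCXXXI = 331, CCLII = 252, DCXCIX = 699
331 - 252 = 79
79 + 699 = 778

DCCLXXVIII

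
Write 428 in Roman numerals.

Convert 428 to Roman numerals:
  428 contains 1×400 (CD)
  28 contains 2×10 (XX)
  8 contains 1×5 (V)
  3 contains 3×1 (III)

CDXXVIII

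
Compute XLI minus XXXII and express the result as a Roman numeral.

XLI = 41
XXXII = 32
41 - 32 = 9

IX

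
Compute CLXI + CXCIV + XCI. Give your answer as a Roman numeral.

CLXI = 161, CXCIV = 194, XCI = 91
161 + 194 = 355
355 + 91 = 446

CDXLVI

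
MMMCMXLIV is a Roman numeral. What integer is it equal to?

MMMCMXLIV: M=1000, M=1000, M=1000, CM=900, XL=40, IV=4
1000 + 1000 + 1000 + 900 + 40 + 4 = 3944

3944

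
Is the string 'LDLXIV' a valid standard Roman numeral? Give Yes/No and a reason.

'LDLXIV': L should not appear more than once

No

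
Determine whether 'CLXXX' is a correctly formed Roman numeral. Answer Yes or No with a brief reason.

'CLXXX': Check the rules: uses only the symbols I, V, X, L, C, D, M; no symbol is repeated more than three times in a row; V, L and D each appear at most once; no smaller symbol precedes a larger one (values never increase from left to right). Value: C (100) + L (50) + X (10) + X (10) + X (10) = 180. So it is a valid standard Roman numeral.

Yes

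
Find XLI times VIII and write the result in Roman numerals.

XLI = 41
VIII = 8
41 × 8 = 328

CCCXXVIII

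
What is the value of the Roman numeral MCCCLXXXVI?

MCCCLXXXVI: M=1000, C=100, C=100, C=100, L=50, X=10, X=10, X=10, V=5, I=1
1000 + 100 + 100 + 100 + 50 + 10 + 10 + 10 + 5 + 1 = 1386

1386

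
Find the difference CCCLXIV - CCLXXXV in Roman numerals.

CCCLXIV = 364
CCLXXXV = 285
364 - 285 = 79

LXXIX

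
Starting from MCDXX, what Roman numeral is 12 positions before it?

MCDXX = 1420
1420 - 12 = 1408

MCDVIII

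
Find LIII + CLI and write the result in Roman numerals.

LIII = 53
CLI = 151
53 + 151 = 204

CCIV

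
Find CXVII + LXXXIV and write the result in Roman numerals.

CXVII = 117
LXXXIV = 84
117 + 84 = 201

CCI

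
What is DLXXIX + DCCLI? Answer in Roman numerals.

DLXXIX = 579
DCCLI = 751
579 + 751 = 1330

MCCCXXX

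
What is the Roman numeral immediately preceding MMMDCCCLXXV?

MMMDCCCLXXV = 3875; previous is 3874

MMMDCCCLXXIV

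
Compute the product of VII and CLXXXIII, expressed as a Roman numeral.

VII = 7
CLXXXIII = 183
7 × 183 = 1281

MCCLXXXI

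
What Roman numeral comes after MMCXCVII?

MMCXCVII = 2197, so the next integer is 2197 + 1 = 2198

MMCXCVIII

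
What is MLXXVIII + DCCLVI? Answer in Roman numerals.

MLXXVIII = 1078
DCCLVI = 756
1078 + 756 = 1834

MDCCCXXXIV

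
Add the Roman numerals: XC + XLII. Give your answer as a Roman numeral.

XC = 90
XLII = 42
90 + 42 = 132

CXXXII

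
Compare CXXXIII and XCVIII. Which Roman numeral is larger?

CXXXIII = 133
XCVIII = 98
133 is larger

CXXXIII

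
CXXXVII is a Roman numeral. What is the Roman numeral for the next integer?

CXXXVII = 137, so the next integer is 137 + 1 = 138

CXXXVIII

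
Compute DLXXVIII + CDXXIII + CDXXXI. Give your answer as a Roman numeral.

DLXXVIII = 578, CDXXIII = 423, CDXXXI = 431
578 + 423 = 1001
1001 + 431 = 1432

MCDXXXII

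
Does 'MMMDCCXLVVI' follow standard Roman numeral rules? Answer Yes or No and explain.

'MMMDCCXLVVI': V should not appear more than once

No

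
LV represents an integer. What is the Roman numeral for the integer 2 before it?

LV = 55
55 - 2 = 53

LIII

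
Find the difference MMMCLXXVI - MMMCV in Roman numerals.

MMMCLXXVI = 3176
MMMCV = 3105
3176 - 3105 = 71

LXXI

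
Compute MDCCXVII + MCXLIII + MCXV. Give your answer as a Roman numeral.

MDCCXVII = 1717, MCXLIII = 1143, MCXV = 1115
1717 + 1143 = 2860
2860 + 1115 = 3975

MMMCMLXXV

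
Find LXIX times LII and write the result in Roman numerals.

LXIX = 69
LII = 52
69 × 52 = 3588

MMMDLXXXVIII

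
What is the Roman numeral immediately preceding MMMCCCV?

MMMCCCV = 3305; previous is 3304

MMMCCCIV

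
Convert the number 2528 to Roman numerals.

Convert 2528 to Roman numerals:
  2528 contains 2×1000 (MM)
  528 contains 1×500 (D)
  28 contains 2×10 (XX)
  8 contains 1×5 (V)
  3 contains 3×1 (III)

MMDXXVIII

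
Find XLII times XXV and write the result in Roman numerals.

XLII = 42
XXV = 25
42 × 25 = 1050

ML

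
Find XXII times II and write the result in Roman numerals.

XXII = 22
II = 2
22 × 2 = 44

XLIV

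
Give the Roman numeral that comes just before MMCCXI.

MMCCXI = 2211; previous is 2210

MMCCX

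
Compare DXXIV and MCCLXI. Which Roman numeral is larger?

DXXIV = 524
MCCLXI = 1261
1261 is larger

MCCLXI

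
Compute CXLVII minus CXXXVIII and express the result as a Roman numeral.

CXLVII = 147
CXXXVIII = 138
147 - 138 = 9

IX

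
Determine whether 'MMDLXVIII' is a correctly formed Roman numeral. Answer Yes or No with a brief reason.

'MMDLXVIII': Check the rules: uses only the symbols I, V, X, L, C, D, M; no symbol is repeated more than three times in a row; V, L and D each appear at most once; no smaller symbol precedes a larger one (values never increase from left to right). Value: M (1000) + M (1000) + D (500) + L (50) + X (10) + V (5) + I (1) + I (1) + I (1) = 2568. So it is a valid standard Roman numeral.

Yes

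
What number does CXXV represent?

CXXV: C=100, X=10, X=10, V=5
100 + 10 + 10 + 5 = 125

125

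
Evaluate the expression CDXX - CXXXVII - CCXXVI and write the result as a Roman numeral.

CDXX = 420, CXXXVII = 137, CCXXVI = 226
420 - 137 = 283
283 - 226 = 57

LVII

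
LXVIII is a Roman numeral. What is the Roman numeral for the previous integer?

LXVIII = 68, so the previous integer is 68 - 1 = 67

LXVII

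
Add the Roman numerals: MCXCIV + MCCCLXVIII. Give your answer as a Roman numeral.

MCXCIV = 1194
MCCCLXVIII = 1368
1194 + 1368 = 2562

MMDLXII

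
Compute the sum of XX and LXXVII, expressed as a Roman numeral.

XX = 20
LXXVII = 77
20 + 77 = 97

XCVII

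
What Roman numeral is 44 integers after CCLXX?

CCLXX = 270
270 + 44 = 314

CCCXIV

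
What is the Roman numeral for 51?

Convert 51 to Roman numerals:
  51 contains 1×50 (L)
  1 contains 1×1 (I)

LI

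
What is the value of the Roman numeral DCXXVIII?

DCXXVIII: D=500, C=100, X=10, X=10, V=5, I=1, I=1, I=1
500 + 100 + 10 + 10 + 5 + 1 + 1 + 1 = 628

628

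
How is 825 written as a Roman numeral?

Convert 825 to Roman numerals:
  825 contains 1×500 (D)
  325 contains 3×100 (CCC)
  25 contains 2×10 (XX)
  5 contains 1×5 (V)

DCCCXXV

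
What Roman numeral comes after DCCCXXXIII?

DCCCXXXIII = 833, so the next integer is 833 + 1 = 834

DCCCXXXIV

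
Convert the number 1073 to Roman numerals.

Convert 1073 to Roman numerals:
  1073 contains 1×1000 (M)
  73 contains 1×50 (L)
  23 contains 2×10 (XX)
  3 contains 3×1 (III)

MLXXIII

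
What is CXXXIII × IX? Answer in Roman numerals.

CXXXIII = 133
IX = 9
133 × 9 = 1197

MCXCVII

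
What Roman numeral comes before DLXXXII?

DLXXXII = 582; previous is 581

DLXXXI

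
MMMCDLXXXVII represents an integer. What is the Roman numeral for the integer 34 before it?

MMMCDLXXXVII = 3487
3487 - 34 = 3453

MMMCDLIII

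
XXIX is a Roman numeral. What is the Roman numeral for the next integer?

XXIX = 29, so the next integer is 29 + 1 = 30

XXX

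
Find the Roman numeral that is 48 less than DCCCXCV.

DCCCXCV = 895
895 - 48 = 847

DCCCXLVII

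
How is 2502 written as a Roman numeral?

Convert 2502 to Roman numerals:
  2502 contains 2×1000 (MM)
  502 contains 1×500 (D)
  2 contains 2×1 (II)

MMDII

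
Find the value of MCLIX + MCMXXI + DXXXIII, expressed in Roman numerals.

MCLIX = 1159, MCMXXI = 1921, DXXXIII = 533
1159 + 1921 = 3080
3080 + 533 = 3613

MMMDCXIII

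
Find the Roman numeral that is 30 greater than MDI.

MDI = 1501
1501 + 30 = 1531

MDXXXI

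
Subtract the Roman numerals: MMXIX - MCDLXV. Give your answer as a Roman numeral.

MMXIX = 2019
MCDLXV = 1465
2019 - 1465 = 554

DLIV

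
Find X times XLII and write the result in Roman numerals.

X = 10
XLII = 42
10 × 42 = 420

CDXX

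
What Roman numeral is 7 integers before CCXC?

CCXC = 290
290 - 7 = 283

CCLXXXIII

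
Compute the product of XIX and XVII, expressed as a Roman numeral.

XIX = 19
XVII = 17
19 × 17 = 323

CCCXXIII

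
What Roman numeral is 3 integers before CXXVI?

CXXVI = 126
126 - 3 = 123

CXXIII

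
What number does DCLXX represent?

DCLXX: D=500, C=100, L=50, X=10, X=10
500 + 100 + 50 + 10 + 10 = 670

670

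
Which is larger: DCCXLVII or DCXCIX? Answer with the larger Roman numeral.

DCCXLVII = 747
DCXCIX = 699
747 is larger

DCCXLVII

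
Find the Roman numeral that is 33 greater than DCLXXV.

DCLXXV = 675
675 + 33 = 708

DCCVIII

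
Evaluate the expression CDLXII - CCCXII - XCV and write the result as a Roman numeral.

CDLXII = 462, CCCXII = 312, XCV = 95
462 - 312 = 150
150 - 95 = 55

LV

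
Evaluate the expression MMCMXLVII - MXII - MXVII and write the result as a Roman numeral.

MMCMXLVII = 2947, MXII = 1012, MXVII = 1017
2947 - 1012 = 1935
1935 - 1017 = 918

CMXVIII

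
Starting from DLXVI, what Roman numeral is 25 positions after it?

DLXVI = 566
566 + 25 = 591

DXCI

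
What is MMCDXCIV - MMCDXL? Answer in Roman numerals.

MMCDXCIV = 2494
MMCDXL = 2440
2494 - 2440 = 54

LIV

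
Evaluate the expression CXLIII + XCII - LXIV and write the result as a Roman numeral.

CXLIII = 143, XCII = 92, LXIV = 64
143 + 92 = 235
235 - 64 = 171

CLXXI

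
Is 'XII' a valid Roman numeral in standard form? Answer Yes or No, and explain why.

'XII': Check the rules: uses only the symbols I, V, X, L, C, D, M; no symbol is repeated more than three times in a row; V, L and D each appear at most once; no smaller symbol precedes a larger one (values never increase from left to right). Value: X (10) + I (1) + I (1) = 12. So it is a valid standard Roman numeral.

Yes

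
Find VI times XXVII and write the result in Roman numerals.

VI = 6
XXVII = 27
6 × 27 = 162

CLXII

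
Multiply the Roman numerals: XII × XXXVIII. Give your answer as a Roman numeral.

XII = 12
XXXVIII = 38
12 × 38 = 456

CDLVI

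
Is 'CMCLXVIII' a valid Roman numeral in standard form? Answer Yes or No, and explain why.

'CMCLXVIII': C cannot come right after the subtractive pair CM: once C is subtracted in CM, the next symbol must be smaller than C

No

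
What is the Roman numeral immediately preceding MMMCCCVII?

MMMCCCVII = 3307, so the previous integer is 3307 - 1 = 3306

MMMCCCVI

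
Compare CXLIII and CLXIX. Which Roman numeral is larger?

CXLIII = 143
CLXIX = 169
169 is larger

CLXIX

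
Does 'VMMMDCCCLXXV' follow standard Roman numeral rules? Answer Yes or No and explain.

'VMMMDCCCLXXV': V should not appear more than once

No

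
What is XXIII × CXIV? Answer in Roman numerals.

XXIII = 23
CXIV = 114
23 × 114 = 2622

MMDCXXII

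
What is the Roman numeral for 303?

Convert 303 to Roman numerals:
  303 contains 3×100 (CCC)
  3 contains 3×1 (III)

CCCIII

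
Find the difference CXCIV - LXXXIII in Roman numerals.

CXCIV = 194
LXXXIII = 83
194 - 83 = 111

CXI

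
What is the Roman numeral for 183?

Convert 183 to Roman numerals:
  183 contains 1×100 (C)
  83 contains 1×50 (L)
  33 contains 3×10 (XXX)
  3 contains 3×1 (III)

CLXXXIII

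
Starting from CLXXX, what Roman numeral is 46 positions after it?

CLXXX = 180
180 + 46 = 226

CCXXVI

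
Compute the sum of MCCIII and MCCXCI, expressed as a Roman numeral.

MCCIII = 1203
MCCXCI = 1291
1203 + 1291 = 2494

MMCDXCIV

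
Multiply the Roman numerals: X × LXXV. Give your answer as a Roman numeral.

X = 10
LXXV = 75
10 × 75 = 750

DCCL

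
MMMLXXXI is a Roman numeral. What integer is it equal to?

MMMLXXXI: M=1000, M=1000, M=1000, L=50, X=10, X=10, X=10, I=1
1000 + 1000 + 1000 + 50 + 10 + 10 + 10 + 1 = 3081

3081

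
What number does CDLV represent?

CDLV: CD=400, L=50, V=5
400 + 50 + 5 = 455

455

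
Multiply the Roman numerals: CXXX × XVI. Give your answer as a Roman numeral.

CXXX = 130
XVI = 16
130 × 16 = 2080

MMLXXX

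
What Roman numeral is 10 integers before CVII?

CVII = 107
107 - 10 = 97

XCVII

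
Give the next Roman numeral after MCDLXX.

MCDLXX = 1470, so the next integer is 1470 + 1 = 1471

MCDLXXI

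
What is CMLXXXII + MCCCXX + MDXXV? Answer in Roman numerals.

CMLXXXII = 982, MCCCXX = 1320, MDXXV = 1525
982 + 1320 = 2302
2302 + 1525 = 3827

MMMDCCCXXVII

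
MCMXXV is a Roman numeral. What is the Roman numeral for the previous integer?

MCMXXV = 1925, so the previous integer is 1925 - 1 = 1924

MCMXXIV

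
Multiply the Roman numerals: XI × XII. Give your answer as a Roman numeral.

XI = 11
XII = 12
11 × 12 = 132

CXXXII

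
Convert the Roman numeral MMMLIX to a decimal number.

MMMLIX: M=1000, M=1000, M=1000, L=50, IX=9
1000 + 1000 + 1000 + 50 + 9 = 3059

3059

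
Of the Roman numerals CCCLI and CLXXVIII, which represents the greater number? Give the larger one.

CCCLI = 351
CLXXVIII = 178
351 is larger

CCCLI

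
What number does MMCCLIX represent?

MMCCLIX: M=1000, M=1000, C=100, C=100, L=50, IX=9
1000 + 1000 + 100 + 100 + 50 + 9 = 2259

2259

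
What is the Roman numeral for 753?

Convert 753 to Roman numerals:
  753 contains 1×500 (D)
  253 contains 2×100 (CC)
  53 contains 1×50 (L)
  3 contains 3×1 (III)

DCCLIII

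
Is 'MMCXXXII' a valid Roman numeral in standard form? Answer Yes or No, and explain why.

'MMCXXXII': Check the rules: uses only the symbols I, V, X, L, C, D, M; no symbol is repeated more than three times in a row; V, L and D each appear at most once; no smaller symbol precedes a larger one (values never increase from left to right). Value: M (1000) + M (1000) + C (100) + X (10) + X (10) + X (10) + I (1) + I (1) = 2132. So it is a valid standard Roman numeral.

Yes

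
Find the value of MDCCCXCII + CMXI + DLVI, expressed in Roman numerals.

MDCCCXCII = 1892, CMXI = 911, DLVI = 556
1892 + 911 = 2803
2803 + 556 = 3359

MMMCCCLIX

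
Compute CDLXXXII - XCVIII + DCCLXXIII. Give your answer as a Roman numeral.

CDLXXXII = 482, XCVIII = 98, DCCLXXIII = 773
482 - 98 = 384
384 + 773 = 1157

MCLVII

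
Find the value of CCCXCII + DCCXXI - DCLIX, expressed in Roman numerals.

CCCXCII = 392, DCCXXI = 721, DCLIX = 659
392 + 721 = 1113
1113 - 659 = 454

CDLIV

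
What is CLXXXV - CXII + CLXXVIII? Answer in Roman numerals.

CLXXXV = 185, CXII = 112, CLXXVIII = 178
185 - 112 = 73
73 + 178 = 251

CCLI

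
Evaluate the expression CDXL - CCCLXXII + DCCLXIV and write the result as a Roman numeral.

CDXL = 440, CCCLXXII = 372, DCCLXIV = 764
440 - 372 = 68
68 + 764 = 832

DCCCXXXII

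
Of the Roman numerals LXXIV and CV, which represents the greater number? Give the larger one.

LXXIV = 74
CV = 105
105 is larger

CV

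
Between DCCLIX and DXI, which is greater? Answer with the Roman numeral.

DCCLIX = 759
DXI = 511
759 is larger

DCCLIX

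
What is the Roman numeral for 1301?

Convert 1301 to Roman numerals:
  1301 contains 1×1000 (M)
  301 contains 3×100 (CCC)
  1 contains 1×1 (I)

MCCCI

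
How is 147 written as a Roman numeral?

Convert 147 to Roman numerals:
  147 contains 1×100 (C)
  47 contains 1×40 (XL)
  7 contains 1×5 (V)
  2 contains 2×1 (II)

CXLVII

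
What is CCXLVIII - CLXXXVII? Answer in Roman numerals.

CCXLVIII = 248
CLXXXVII = 187
248 - 187 = 61

LXI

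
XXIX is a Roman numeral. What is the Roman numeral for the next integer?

XXIX = 29; next is 30

XXX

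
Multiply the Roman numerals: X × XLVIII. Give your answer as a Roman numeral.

X = 10
XLVIII = 48
10 × 48 = 480

CDLXXX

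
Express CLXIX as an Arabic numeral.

CLXIX: C=100, L=50, X=10, IX=9
100 + 50 + 10 + 9 = 169

169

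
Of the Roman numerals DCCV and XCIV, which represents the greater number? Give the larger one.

DCCV = 705
XCIV = 94
705 is larger

DCCV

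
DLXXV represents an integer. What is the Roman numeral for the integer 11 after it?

DLXXV = 575
575 + 11 = 586

DLXXXVI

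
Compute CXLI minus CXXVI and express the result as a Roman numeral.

CXLI = 141
CXXVI = 126
141 - 126 = 15

XV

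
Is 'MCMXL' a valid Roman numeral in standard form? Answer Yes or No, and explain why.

'MCMXL': Check the rules: uses only the symbols I, V, X, L, C, D, M; no symbol is repeated more than three times in a row; V, L and D each appear at most once; the only places a smaller symbol precedes a larger one are the allowed subtractive pairs CM, XL, the symbol right after such a pair (if any) is smaller than the pair's first symbol, and otherwise the values never increase from left to right. Value: M (1000) + CM (900) + XL (40) = 1940. So it is a valid standard Roman numeral.

Yes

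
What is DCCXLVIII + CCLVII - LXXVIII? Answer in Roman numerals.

DCCXLVIII = 748, CCLVII = 257, LXXVIII = 78
748 + 257 = 1005
1005 - 78 = 927

CMXXVII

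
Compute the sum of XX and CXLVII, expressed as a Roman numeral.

XX = 20
CXLVII = 147
20 + 147 = 167

CLXVII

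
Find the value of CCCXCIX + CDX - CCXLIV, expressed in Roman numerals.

CCCXCIX = 399, CDX = 410, CCXLIV = 244
399 + 410 = 809
809 - 244 = 565

DLXV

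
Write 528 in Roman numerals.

Convert 528 to Roman numerals:
  528 contains 1×500 (D)
  28 contains 2×10 (XX)
  8 contains 1×5 (V)
  3 contains 3×1 (III)

DXXVIII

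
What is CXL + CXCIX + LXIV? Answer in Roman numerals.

CXL = 140, CXCIX = 199, LXIV = 64
140 + 199 = 339
339 + 64 = 403

CDIII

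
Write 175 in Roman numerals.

Convert 175 to Roman numerals:
  175 contains 1×100 (C)
  75 contains 1×50 (L)
  25 contains 2×10 (XX)
  5 contains 1×5 (V)

CLXXV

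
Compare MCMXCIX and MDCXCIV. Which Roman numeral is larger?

MCMXCIX = 1999
MDCXCIV = 1694
1999 is larger

MCMXCIX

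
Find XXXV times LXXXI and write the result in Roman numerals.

XXXV = 35
LXXXI = 81
35 × 81 = 2835

MMDCCCXXXV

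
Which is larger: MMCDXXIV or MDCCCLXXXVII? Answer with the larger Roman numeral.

MMCDXXIV = 2424
MDCCCLXXXVII = 1887
2424 is larger

MMCDXXIV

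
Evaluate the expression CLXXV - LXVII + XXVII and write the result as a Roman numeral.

CLXXV = 175, LXVII = 67, XXVII = 27
175 - 67 = 108
108 + 27 = 135

CXXXV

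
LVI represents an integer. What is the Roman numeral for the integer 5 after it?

LVI = 56
56 + 5 = 61

LXI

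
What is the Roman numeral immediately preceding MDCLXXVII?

MDCLXXVII = 1677; previous is 1676

MDCLXXVI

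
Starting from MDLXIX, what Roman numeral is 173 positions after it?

MDLXIX = 1569
1569 + 173 = 1742

MDCCXLII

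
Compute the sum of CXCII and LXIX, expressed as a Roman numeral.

CXCII = 192
LXIX = 69
192 + 69 = 261

CCLXI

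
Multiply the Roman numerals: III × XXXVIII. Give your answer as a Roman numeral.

III = 3
XXXVIII = 38
3 × 38 = 114

CXIV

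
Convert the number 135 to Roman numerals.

Convert 135 to Roman numerals:
  135 contains 1×100 (C)
  35 contains 3×10 (XXX)
  5 contains 1×5 (V)

CXXXV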